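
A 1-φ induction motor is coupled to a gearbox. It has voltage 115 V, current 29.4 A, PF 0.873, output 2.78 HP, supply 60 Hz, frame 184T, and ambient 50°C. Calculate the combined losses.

P_in = V·I·cosφ = 115×29.4×0.873 = 2952 W
P_out = 2.78×746 = 2074 W
Losses = P_in − P_out = 2952 − 2074 = 878 W

878 W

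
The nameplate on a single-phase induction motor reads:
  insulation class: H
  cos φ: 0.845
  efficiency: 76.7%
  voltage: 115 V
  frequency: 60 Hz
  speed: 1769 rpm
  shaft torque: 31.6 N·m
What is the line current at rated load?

ω = 2π×1769/60 = 185.2 rad/s; P_out = τω = 31.6 × 185.2 = 5852 W
P_in = P_out / η = 5852 / 0.767 = 7630 W
I = P_in / (V·cosφ) = 7630 / (115 × 0.845) = 78.5 A

78.5 A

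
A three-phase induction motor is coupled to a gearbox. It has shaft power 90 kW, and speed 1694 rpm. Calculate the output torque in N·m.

507 N·m

ω = 2π × 1694/60 = 177.4 rad/s
τ = P/ω = 90000/177.4 = 507 N·m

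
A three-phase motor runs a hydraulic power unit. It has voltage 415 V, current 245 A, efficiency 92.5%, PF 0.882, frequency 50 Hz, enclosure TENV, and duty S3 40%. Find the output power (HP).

193 HP

P_in = √3·V·I·cosφ = 1.732 × 415 × 245 × 0.882 = 155321 W
P_out = η·P_in = 0.925 × 155321 = 143672 W
= 143672/746 = 193 HP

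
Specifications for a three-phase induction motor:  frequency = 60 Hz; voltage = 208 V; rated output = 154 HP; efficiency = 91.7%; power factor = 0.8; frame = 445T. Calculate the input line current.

P_out = 154 × 746 = 114884 W
P_in = P_out / η = 114884 / 0.917 = 125282 W
I_L = P_in / (√3·V_L·cosφ) = 125282 / (1.732 × 208 × 0.8) = 435 A

435 A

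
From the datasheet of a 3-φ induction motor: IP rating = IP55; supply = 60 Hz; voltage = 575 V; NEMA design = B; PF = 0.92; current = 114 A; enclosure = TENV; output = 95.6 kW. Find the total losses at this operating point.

8850 W

P_in = √3·V·I·cosφ = 1.732×575×114×0.92 = 104450 W
P_out = 95600 W
Losses = P_in − P_out = 104450 − 95600 = 8850 W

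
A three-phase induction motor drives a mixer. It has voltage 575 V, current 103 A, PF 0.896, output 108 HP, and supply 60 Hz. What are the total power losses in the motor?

P_in = √3·V·I·cosφ = 1.732×575×103×0.896 = 91910 W
P_out = 108×746 = 80568 W
Losses = P_in − P_out = 91910 − 80568 = 11342 W

11300 W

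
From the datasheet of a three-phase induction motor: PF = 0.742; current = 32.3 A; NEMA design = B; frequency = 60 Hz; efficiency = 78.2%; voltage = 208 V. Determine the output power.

6.75 kW

P_in = √3·V·I·cosφ = 1.732 × 208 × 32.3 × 0.742 = 8634 W
P_out = η·P_in = 0.782 × 8634 = 6752 W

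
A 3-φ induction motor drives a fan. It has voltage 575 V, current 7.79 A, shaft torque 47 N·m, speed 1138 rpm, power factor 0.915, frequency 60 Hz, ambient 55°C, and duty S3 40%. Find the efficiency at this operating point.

ω = 2π × 1138/60 = 119.2 rad/s; P_out = τω = 47 × 119.2 = 5602 W
P_in = √3·V_L·I_L·cosφ = 1.732 × 575 × 7.79 × 0.915 = 7099 W
η = P_out / P_in = 5602 / 7099 = 0.789 = 78.9%

78.9 %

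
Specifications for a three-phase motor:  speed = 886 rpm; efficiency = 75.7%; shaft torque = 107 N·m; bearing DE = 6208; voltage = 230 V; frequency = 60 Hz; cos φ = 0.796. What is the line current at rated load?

ω = 2π×886/60 = 92.78 rad/s; P_out = τω = 107 × 92.78 = 9927 W
P_in = P_out / η = 9927 / 0.757 = 13114 W
I_L = P_in / (√3·V_L·cosφ) = 13114 / (1.732 × 230 × 0.796) = 41.4 A

41.4 A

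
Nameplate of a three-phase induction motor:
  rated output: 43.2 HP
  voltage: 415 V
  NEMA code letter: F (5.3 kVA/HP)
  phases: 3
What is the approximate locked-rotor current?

S_LR = 5.3 × 43.2 = 228.96 kVA
I_LR = S_LR/(√3·V_L) = 228960/(1.732×415) = 319 A

319 A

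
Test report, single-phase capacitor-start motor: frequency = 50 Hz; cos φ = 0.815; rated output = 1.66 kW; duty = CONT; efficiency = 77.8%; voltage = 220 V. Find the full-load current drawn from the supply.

11.9 A

P_out = 1.66 kW = 1660 W
P_in = P_out / η = 1660 / 0.778 = 2134 W
I = P_in / (V·cosφ) = 2134 / (220 × 0.815) = 11.9 A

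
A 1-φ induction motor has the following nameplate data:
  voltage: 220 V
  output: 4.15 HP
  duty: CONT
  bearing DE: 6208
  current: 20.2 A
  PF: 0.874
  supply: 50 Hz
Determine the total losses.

P_in = V·I·cosφ = 220×20.2×0.874 = 3884 W
P_out = 4.15×746 = 3096 W
Losses = P_in − P_out = 3884 − 3096 = 788 W

788 W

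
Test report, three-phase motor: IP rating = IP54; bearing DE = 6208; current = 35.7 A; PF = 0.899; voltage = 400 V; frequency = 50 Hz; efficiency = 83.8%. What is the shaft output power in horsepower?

P_in = √3·V·I·cosφ = 1.732 × 400 × 35.7 × 0.899 = 22235 W
P_out = η·P_in = 0.838 × 22235 = 18633 W
= 18633/746 = 25 HP

25 HP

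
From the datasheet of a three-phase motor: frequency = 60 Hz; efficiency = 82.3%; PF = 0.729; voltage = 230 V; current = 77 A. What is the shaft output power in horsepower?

P_in = √3·V·I·cosφ = 1.732 × 230 × 77 × 0.729 = 22361 W
P_out = η·P_in = 0.823 × 22361 = 18403 W
= 18403/746 = 24.7 HP

24.7 HP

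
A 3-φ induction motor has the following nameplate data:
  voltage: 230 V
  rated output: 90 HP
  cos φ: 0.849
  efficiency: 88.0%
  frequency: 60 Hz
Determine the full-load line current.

P_out = 90 × 746 = 67140 W
P_in = P_out / η = 67140 / 0.880 = 76295 W
I_L = P_in / (√3·V_L·cosφ) = 76295 / (1.732 × 230 × 0.849) = 226 A

226 A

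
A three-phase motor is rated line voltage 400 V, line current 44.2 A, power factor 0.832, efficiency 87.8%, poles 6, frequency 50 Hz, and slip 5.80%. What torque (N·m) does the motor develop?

P_in = √3·V·I·cosφ = 1.732 × 400 × 44.2 × 0.832 = 25477 W
P_out = η·P_in = 0.878 × 25477 = 22369 W
n_s = 120×50/6 = 1000 rpm; n = 1000×(1−0.058) = 942 rpm
ω = 2π×942/60 = 98.65 rad/s
τ = P_out/ω = 22369/98.65 = 227 N·m

227 N·m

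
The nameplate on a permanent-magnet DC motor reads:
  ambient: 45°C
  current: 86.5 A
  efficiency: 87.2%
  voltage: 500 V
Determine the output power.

P_in = V·I = 500 × 86.5 = 43250 W
P_out = η·P_in = 0.872 × 43250 = 37714 W

37.7 kW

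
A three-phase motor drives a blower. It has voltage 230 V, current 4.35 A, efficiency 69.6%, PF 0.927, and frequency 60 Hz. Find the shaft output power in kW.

P_in = √3·V·I·cosφ = 1.732 × 230 × 4.35 × 0.927 = 1606 W
P_out = η·P_in = 0.696 × 1606 = 1118 W

1.12 kW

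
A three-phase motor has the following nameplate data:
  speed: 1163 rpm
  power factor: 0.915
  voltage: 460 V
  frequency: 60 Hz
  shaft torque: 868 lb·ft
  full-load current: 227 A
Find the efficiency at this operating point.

86.6 %

τ = 868 lb·ft × 1.356 = 1177 N·m
ω = 2π × 1163/60 = 121.8 rad/s; P_out = τω = 1177 × 121.8 = 143359 W
P_in = √3·V_L·I_L·cosφ = 1.732 × 460 × 227 × 0.915 = 165483 W
η = P_out / P_in = 143359 / 165483 = 0.866 = 86.6%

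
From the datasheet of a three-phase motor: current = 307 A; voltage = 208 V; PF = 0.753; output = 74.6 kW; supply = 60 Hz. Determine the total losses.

8.68 kW

P_in = √3·V·I·cosφ = 1.732×208×307×0.753 = 83281 W
P_out = 74600 W
Losses = P_in − P_out = 83281 − 74600 = 8681 W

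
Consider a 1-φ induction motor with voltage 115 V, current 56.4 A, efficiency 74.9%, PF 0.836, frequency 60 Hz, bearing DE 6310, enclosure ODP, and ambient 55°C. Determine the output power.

P_in = V·I·cosφ = 115 × 56.4 × 0.836 = 5422 W
P_out = η·P_in = 0.749 × 5422 = 4061 W

4.06 kW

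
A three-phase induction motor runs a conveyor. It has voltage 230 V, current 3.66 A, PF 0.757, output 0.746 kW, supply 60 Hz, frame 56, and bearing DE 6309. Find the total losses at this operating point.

358 W

P_in = √3·V·I·cosφ = 1.732×230×3.66×0.757 = 1104 W
P_out = 746 W
Losses = P_in − P_out = 1104 − 746 = 358 W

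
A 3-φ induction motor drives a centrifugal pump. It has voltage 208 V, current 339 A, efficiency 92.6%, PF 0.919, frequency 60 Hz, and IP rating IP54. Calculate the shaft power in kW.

104 kW

P_in = √3·V·I·cosφ = 1.732 × 208 × 339 × 0.919 = 112235 W
P_out = η·P_in = 0.926 × 112235 = 103930 W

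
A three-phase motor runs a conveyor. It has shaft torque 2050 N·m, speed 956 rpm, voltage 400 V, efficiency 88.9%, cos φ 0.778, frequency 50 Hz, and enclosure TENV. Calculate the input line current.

428 A

ω = 2π×956/60 = 100.1 rad/s; P_out = τω = 2050 × 100.1 = 205205 W
P_in = P_out / η = 205205 / 0.889 = 230827 W
I_L = P_in / (√3·V_L·cosφ) = 230827 / (1.732 × 400 × 0.778) = 428 A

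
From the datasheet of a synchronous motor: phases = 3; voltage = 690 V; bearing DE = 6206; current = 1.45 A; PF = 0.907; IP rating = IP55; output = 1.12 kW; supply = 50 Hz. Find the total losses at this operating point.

P_in = √3·V·I·cosφ = 1.732×690×1.45×0.907 = 1572 W
P_out = 1120 W
Losses = P_in − P_out = 1572 − 1120 = 452 W

452 W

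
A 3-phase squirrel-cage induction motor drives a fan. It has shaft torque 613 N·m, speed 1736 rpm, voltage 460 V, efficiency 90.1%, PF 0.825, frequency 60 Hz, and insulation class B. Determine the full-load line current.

188 A

ω = 2π×1736/60 = 181.8 rad/s; P_out = τω = 613 × 181.8 = 111443 W
P_in = P_out / η = 111443 / 0.901 = 123688 W
I_L = P_in / (√3·V_L·cosφ) = 123688 / (1.732 × 460 × 0.825) = 188 A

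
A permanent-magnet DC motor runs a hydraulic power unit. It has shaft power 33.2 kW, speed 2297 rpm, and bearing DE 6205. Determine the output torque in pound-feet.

102 lb·ft

ω = 2π × 2297/60 = 240.5 rad/s
τ = P/ω = 33200/240.5 = 138 N·m
In lb·ft: 138/1.356 = 102 lb·ft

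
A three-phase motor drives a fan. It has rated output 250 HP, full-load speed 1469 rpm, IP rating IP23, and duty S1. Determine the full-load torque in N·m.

1210 N·m

P_out = 250 × 746 = 186500 W
ω = 2π × 1469/60 = 153.8 rad/s
τ = P_out/ω = 186500/153.8 = 1210 N·m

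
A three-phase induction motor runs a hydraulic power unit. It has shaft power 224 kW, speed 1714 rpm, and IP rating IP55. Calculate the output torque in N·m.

ω = 2π × 1714/60 = 179.5 rad/s
τ = P/ω = 224000/179.5 = 1250 N·m

1250 N·m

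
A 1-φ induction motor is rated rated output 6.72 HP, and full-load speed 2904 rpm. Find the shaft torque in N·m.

P_out = 6.72 × 746 = 5013 W
ω = 2π × 2904/60 = 304.1 rad/s
τ = P_out/ω = 5013/304.1 = 16.5 N·m

16.5 N·m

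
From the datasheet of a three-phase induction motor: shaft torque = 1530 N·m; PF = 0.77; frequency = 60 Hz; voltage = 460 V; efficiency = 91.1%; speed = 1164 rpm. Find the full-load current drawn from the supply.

ω = 2π×1164/60 = 121.9 rad/s; P_out = τω = 1530 × 121.9 = 186507 W
P_in = P_out / η = 186507 / 0.911 = 204728 W
I_L = P_in / (√3·V_L·cosφ) = 204728 / (1.732 × 460 × 0.77) = 334 A

334 A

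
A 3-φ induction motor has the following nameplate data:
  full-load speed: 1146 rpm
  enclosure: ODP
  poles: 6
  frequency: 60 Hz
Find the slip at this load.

4.50 %

n_s = 120f/p = 120×60/6 = 1200 rpm
s = (n_s − n)/n_s = (1200 − 1146)/1200 = 0.0450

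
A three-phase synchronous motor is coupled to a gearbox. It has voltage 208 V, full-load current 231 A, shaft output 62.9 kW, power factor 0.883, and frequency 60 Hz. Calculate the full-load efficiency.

P_out = 62.9 kW = 62900 W
P_in = √3·V_L·I_L·cosφ = 1.732 × 208 × 231 × 0.883 = 73482 W
η = P_out / P_in = 62900 / 73482 = 0.856 = 85.6%

85.6 %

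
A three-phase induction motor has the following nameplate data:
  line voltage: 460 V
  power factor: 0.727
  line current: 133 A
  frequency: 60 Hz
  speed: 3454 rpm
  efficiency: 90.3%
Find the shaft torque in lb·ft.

142 lb·ft

P_in = √3·V·I·cosφ = 1.732 × 460 × 133 × 0.727 = 77036 W
P_out = η·P_in = 0.903 × 77036 = 69564 W
n = 3454 rpm
ω = 2π×3454/60 = 361.7 rad/s
τ = P_out/ω = 69564/361.7 = 192.3 N·m
In lb·ft: 192.3/1.356 = 142 lb·ft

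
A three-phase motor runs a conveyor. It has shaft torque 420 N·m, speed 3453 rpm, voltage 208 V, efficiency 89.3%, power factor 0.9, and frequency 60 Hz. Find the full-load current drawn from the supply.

525 A

ω = 2π×3453/60 = 361.6 rad/s; P_out = τω = 420 × 361.6 = 151872 W
P_in = P_out / η = 151872 / 0.893 = 170069 W
I_L = P_in / (√3·V_L·cosφ) = 170069 / (1.732 × 208 × 0.9) = 525 A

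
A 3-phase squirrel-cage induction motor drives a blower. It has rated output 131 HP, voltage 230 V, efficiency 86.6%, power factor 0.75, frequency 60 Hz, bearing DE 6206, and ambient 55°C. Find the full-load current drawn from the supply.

378 A

P_out = 131 × 746 = 97726 W
P_in = P_out / η = 97726 / 0.866 = 112848 W
I_L = P_in / (√3·V_L·cosφ) = 112848 / (1.732 × 230 × 0.75) = 378 A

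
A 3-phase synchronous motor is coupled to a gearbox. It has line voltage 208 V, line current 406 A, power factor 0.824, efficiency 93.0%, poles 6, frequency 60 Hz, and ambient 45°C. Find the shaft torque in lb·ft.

658 lb·ft

P_in = √3·V·I·cosφ = 1.732 × 208 × 406 × 0.824 = 120521 W
P_out = η·P_in = 0.93 × 120521 = 112085 W
n = n_s = 120×60/6 = 1200 rpm (synchronous)
ω = 2π×1200/60 = 125.7 rad/s
τ = P_out/ω = 112085/125.7 = 891.7 N·m
In lb·ft: 891.7/1.356 = 658 lb·ft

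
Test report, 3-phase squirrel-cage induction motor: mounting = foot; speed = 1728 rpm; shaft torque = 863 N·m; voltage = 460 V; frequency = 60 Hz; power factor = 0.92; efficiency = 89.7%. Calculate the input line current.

238 A

ω = 2π×1728/60 = 181 rad/s; P_out = τω = 863 × 181 = 156203 W
P_in = P_out / η = 156203 / 0.897 = 174139 W
I_L = P_in / (√3·V_L·cosφ) = 174139 / (1.732 × 460 × 0.92) = 238 A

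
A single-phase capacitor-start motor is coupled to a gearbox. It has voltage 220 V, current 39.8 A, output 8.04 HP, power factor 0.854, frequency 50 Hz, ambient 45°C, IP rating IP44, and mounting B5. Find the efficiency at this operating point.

80.2 %

P_out = 8.04 × 746 = 5998 W
P_in = V·I·cosφ = 220 × 39.8 × 0.854 = 7478 W
η = P_out / P_in = 5998 / 7478 = 0.802 = 80.2%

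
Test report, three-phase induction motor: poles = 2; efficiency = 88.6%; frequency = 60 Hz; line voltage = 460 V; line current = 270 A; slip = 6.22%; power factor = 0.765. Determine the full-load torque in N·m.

412 N·m

P_in = √3·V·I·cosφ = 1.732 × 460 × 270 × 0.765 = 164563 W
P_out = η·P_in = 0.886 × 164563 = 145803 W
n_s = 120×60/2 = 3600 rpm; n = 3600×(1−0.0622) = 3376 rpm
ω = 2π×3376/60 = 353.5 rad/s
τ = P_out/ω = 145803/353.5 = 412 N·m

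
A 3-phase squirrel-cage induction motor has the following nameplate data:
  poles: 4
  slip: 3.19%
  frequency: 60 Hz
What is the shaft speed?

n_s = 120f/p = 120×60/4 = 1800 rpm
n = n_s(1 − s) = 1800 × (1 − 0.0319) = 1743 rpm

1743 rpm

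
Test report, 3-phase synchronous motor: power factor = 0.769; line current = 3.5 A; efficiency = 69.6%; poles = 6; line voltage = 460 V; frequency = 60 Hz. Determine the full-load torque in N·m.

P_in = √3·V·I·cosφ = 1.732 × 460 × 3.5 × 0.769 = 2144 W
P_out = η·P_in = 0.696 × 2144 = 1492 W
n = n_s = 120×60/6 = 1200 rpm (synchronous)
ω = 2π×1200/60 = 125.7 rad/s
τ = P_out/ω = 1492/125.7 = 11.9 N·m

11.9 N·m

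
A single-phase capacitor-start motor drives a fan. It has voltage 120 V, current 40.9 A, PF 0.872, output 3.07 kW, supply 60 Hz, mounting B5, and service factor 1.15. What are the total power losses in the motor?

1.21 kW

P_in = V·I·cosφ = 120×40.9×0.872 = 4280 W
P_out = 3070 W
Losses = P_in − P_out = 4280 − 3070 = 1210 W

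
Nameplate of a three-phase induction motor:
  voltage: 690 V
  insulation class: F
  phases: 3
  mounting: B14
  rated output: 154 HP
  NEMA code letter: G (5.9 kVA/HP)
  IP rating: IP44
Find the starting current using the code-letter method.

760 A

S_LR = 5.9 × 154 = 908.6 kVA
I_LR = S_LR/(√3·V_L) = 908600/(1.732×690) = 760 A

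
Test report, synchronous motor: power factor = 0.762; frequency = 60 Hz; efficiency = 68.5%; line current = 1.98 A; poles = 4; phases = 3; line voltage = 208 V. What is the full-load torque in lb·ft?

1.46 lb·ft

P_in = √3·V·I·cosφ = 1.732 × 208 × 1.98 × 0.762 = 544 W
P_out = η·P_in = 0.685 × 544 = 373 W
n = n_s = 120×60/4 = 1800 rpm (synchronous)
ω = 2π×1800/60 = 188.5 rad/s
τ = P_out/ω = 373/188.5 = 1.979 N·m
In lb·ft: 1.979/1.356 = 1.46 lb·ft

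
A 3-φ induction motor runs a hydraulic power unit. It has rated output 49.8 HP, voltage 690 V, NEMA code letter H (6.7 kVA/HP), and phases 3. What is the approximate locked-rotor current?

S_LR = 6.7 × 49.8 = 333.66 kVA
I_LR = S_LR/(√3·V_L) = 333660/(1.732×690) = 279 A

279 A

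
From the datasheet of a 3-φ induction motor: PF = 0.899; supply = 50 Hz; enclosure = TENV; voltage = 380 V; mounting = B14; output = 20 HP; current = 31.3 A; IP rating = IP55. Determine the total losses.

P_in = √3·V·I·cosφ = 1.732×380×31.3×0.899 = 18520 W
P_out = 20×746 = 14920 W
Losses = P_in − P_out = 18520 − 14920 = 3600 W

3.6 kW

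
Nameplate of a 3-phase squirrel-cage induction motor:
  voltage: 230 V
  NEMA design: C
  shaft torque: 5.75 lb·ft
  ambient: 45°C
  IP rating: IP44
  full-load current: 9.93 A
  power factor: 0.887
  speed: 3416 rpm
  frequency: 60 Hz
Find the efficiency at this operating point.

79.5 %

τ = 5.75 lb·ft × 1.356 = 7.797 N·m
ω = 2π × 3416/60 = 357.7 rad/s; P_out = τω = 7.797 × 357.7 = 2789 W
P_in = √3·V_L·I_L·cosφ = 1.732 × 230 × 9.93 × 0.887 = 3509 W
η = P_out / P_in = 2789 / 3509 = 0.795 = 79.5%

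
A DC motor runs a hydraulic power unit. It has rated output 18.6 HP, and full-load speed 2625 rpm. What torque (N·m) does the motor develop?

P_out = 18.6 × 746 = 13876 W
ω = 2π × 2625/60 = 274.9 rad/s
τ = P_out/ω = 13876/274.9 = 50.5 N·m

50.5 N·m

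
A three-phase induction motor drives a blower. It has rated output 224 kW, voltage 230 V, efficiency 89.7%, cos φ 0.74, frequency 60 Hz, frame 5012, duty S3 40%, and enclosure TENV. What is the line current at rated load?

P_out = 224 kW = 224000 W
P_in = P_out / η = 224000 / 0.897 = 249721 W
I_L = P_in / (√3·V_L·cosφ) = 249721 / (1.732 × 230 × 0.74) = 847 A

847 A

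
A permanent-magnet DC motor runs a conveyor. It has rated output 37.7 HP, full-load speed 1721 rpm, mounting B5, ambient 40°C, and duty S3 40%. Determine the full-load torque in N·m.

156 N·m

P_out = 37.7 × 746 = 28124 W
ω = 2π × 1721/60 = 180.2 rad/s
τ = P_out/ω = 28124/180.2 = 156 N·m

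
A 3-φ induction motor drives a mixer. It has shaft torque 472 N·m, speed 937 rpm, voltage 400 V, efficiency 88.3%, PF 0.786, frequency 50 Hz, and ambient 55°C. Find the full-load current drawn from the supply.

ω = 2π×937/60 = 98.12 rad/s; P_out = τω = 472 × 98.12 = 46313 W
P_in = P_out / η = 46313 / 0.883 = 52450 W
I_L = P_in / (√3·V_L·cosφ) = 52450 / (1.732 × 400 × 0.786) = 96.3 A

96.3 A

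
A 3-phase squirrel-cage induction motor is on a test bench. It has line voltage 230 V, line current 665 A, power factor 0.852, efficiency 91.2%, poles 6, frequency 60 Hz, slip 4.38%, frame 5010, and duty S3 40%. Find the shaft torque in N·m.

1710 N·m

P_in = √3·V·I·cosφ = 1.732 × 230 × 665 × 0.852 = 225703 W
P_out = η·P_in = 0.912 × 225703 = 205841 W
n_s = 120×60/6 = 1200 rpm; n = 1200×(1−0.0438) = 1147 rpm
ω = 2π×1147/60 = 120.1 rad/s
τ = P_out/ω = 205841/120.1 = 1710 N·m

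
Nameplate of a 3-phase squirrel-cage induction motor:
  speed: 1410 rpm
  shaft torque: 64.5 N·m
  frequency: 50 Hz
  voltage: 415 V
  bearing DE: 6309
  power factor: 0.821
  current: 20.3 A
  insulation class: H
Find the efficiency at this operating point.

79.5 %

ω = 2π × 1410/60 = 147.7 rad/s; P_out = τω = 64.5 × 147.7 = 9527 W
P_in = √3·V_L·I_L·cosφ = 1.732 × 415 × 20.3 × 0.821 = 11979 W
η = P_out / P_in = 9527 / 11979 = 0.795 = 79.5%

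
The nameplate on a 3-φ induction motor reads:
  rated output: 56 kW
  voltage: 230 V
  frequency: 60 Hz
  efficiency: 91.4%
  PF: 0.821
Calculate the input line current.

187 A

P_out = 56 kW = 56000 W
P_in = P_out / η = 56000 / 0.914 = 61269 W
I_L = P_in / (√3·V_L·cosφ) = 61269 / (1.732 × 230 × 0.821) = 187 A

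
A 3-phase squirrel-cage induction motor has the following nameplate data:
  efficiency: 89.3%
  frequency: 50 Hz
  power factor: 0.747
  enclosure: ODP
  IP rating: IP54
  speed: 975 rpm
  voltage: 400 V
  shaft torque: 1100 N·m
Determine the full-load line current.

243 A

ω = 2π×975/60 = 102.1 rad/s; P_out = τω = 1100 × 102.1 = 112310 W
P_in = P_out / η = 112310 / 0.893 = 125767 W
I_L = P_in / (√3·V_L·cosφ) = 125767 / (1.732 × 400 × 0.747) = 243 A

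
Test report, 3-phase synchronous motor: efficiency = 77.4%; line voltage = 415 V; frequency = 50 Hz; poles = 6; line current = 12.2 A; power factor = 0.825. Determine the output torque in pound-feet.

39.4 lb·ft

P_in = √3·V·I·cosφ = 1.732 × 415 × 12.2 × 0.825 = 7235 W
P_out = η·P_in = 0.774 × 7235 = 5600 W
n = n_s = 120×50/6 = 1000 rpm (synchronous)
ω = 2π×1000/60 = 104.7 rad/s
τ = P_out/ω = 5600/104.7 = 53.49 N·m
In lb·ft: 53.49/1.356 = 39.4 lb·ft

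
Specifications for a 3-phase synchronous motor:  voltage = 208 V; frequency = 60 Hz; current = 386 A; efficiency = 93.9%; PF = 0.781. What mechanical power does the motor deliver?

P_in = √3·V·I·cosφ = 1.732 × 208 × 386 × 0.781 = 108605 W
P_out = η·P_in = 0.939 × 108605 = 101980 W

102 kW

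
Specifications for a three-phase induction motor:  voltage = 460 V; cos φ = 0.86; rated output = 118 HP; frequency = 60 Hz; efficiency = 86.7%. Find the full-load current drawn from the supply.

148 A

P_out = 118 × 746 = 88028 W
P_in = P_out / η = 88028 / 0.867 = 101532 W
I_L = P_in / (√3·V_L·cosφ) = 101532 / (1.732 × 460 × 0.86) = 148 A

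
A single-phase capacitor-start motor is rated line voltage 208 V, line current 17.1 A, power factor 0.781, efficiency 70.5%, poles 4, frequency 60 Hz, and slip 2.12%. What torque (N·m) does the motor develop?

P_in = V·I·cosφ = 208 × 17.1 × 0.781 = 2778 W
P_out = η·P_in = 0.705 × 2778 = 1958 W
n_s = 120×60/4 = 1800 rpm; n = 1800×(1−0.0212) = 1762 rpm
ω = 2π×1762/60 = 184.5 rad/s
τ = P_out/ω = 1958/184.5 = 10.6 N·m

10.6 N·m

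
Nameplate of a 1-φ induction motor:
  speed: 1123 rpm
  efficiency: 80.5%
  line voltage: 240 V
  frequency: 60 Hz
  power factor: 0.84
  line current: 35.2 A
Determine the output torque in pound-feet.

35.8 lb·ft

P_in = V·I·cosφ = 240 × 35.2 × 0.84 = 7096 W
P_out = η·P_in = 0.805 × 7096 = 5712 W
n = 1123 rpm
ω = 2π×1123/60 = 117.6 rad/s
τ = P_out/ω = 5712/117.6 = 48.57 N·m
In lb·ft: 48.57/1.356 = 35.8 lb·ft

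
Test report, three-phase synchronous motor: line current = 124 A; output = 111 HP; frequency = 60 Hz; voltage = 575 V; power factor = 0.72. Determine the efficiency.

93.1 %

P_out = 111 × 746 = 82806 W
P_in = √3·V_L·I_L·cosφ = 1.732 × 575 × 124 × 0.72 = 88914 W
η = P_out / P_in = 82806 / 88914 = 0.931 = 93.1%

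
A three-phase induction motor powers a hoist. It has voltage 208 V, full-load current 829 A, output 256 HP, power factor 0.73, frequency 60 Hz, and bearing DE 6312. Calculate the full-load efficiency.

87.6 %

P_out = 256 × 746 = 190976 W
P_in = √3·V_L·I_L·cosφ = 1.732 × 208 × 829 × 0.73 = 218016 W
η = P_out / P_in = 190976 / 218016 = 0.876 = 87.6%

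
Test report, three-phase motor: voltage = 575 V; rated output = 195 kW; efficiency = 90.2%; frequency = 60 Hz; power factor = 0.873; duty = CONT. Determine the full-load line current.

P_out = 195 kW = 195000 W
P_in = P_out / η = 195000 / 0.902 = 216186 W
I_L = P_in / (√3·V_L·cosφ) = 216186 / (1.732 × 575 × 0.873) = 249 A

249 A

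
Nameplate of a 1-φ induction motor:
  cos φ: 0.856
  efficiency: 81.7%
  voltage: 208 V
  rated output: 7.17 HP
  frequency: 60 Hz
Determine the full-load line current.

P_out = 7.17 × 746 = 5349 W
P_in = P_out / η = 5349 / 0.817 = 6547 W
I = P_in / (V·cosφ) = 6547 / (208 × 0.856) = 36.8 A

36.8 A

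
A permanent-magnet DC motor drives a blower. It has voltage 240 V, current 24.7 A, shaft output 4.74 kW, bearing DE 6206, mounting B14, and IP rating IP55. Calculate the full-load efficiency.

80.0 %

P_out = 4.74 kW = 4740 W
P_in = V·I = 240 × 24.7 = 5928 W
η = P_out / P_in = 4740 / 5928 = 0.800 = 80.0%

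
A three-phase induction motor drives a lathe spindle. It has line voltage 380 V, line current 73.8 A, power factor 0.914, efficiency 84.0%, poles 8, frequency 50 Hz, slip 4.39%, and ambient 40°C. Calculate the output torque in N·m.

497 N·m

P_in = √3·V·I·cosφ = 1.732 × 380 × 73.8 × 0.914 = 44395 W
P_out = η·P_in = 0.84 × 44395 = 37292 W
n_s = 120×50/8 = 750 rpm; n = 750×(1−0.0439) = 717 rpm
ω = 2π×717/60 = 75.08 rad/s
τ = P_out/ω = 37292/75.08 = 497 N·m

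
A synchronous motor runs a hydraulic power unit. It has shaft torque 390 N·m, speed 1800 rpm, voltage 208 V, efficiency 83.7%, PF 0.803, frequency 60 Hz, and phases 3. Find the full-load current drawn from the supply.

ω = 2π×1800/60 = 188.5 rad/s; P_out = τω = 390 × 188.5 = 73515 W
P_in = P_out / η = 73515 / 0.837 = 87832 W
I_L = P_in / (√3·V_L·cosφ) = 87832 / (1.732 × 208 × 0.803) = 304 A

304 A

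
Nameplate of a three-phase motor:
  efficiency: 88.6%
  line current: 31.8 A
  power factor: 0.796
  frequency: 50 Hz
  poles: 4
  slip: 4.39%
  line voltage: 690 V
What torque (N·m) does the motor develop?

P_in = √3·V·I·cosφ = 1.732 × 690 × 31.8 × 0.796 = 30251 W
P_out = η·P_in = 0.886 × 30251 = 26802 W
n_s = 120×50/4 = 1500 rpm; n = 1500×(1−0.0439) = 1434 rpm
ω = 2π×1434/60 = 150.2 rad/s
τ = P_out/ω = 26802/150.2 = 178 N·m

178 N·m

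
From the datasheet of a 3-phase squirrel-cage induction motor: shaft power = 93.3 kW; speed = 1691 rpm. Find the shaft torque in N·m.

527 N·m

ω = 2π × 1691/60 = 177.1 rad/s
τ = P/ω = 93300/177.1 = 527 N·m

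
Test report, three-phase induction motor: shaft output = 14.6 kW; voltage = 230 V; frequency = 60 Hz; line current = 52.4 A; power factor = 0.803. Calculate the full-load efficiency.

87.1 %

P_out = 14.6 kW = 14600 W
P_in = √3·V_L·I_L·cosφ = 1.732 × 230 × 52.4 × 0.803 = 16762 W
η = P_out / P_in = 14600 / 16762 = 0.871 = 87.1%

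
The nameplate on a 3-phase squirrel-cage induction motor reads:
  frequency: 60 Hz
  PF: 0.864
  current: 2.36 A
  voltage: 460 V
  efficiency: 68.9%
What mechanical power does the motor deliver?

P_in = √3·V·I·cosφ = 1.732 × 460 × 2.36 × 0.864 = 1625 W
P_out = η·P_in = 0.689 × 1625 = 1120 W

1.12 kW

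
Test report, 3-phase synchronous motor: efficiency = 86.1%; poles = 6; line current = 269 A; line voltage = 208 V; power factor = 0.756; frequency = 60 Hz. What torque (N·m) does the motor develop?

P_in = √3·V·I·cosφ = 1.732 × 208 × 269 × 0.756 = 73263 W
P_out = η·P_in = 0.861 × 73263 = 63079 W
n = n_s = 120×60/6 = 1200 rpm (synchronous)
ω = 2π×1200/60 = 125.7 rad/s
τ = P_out/ω = 63079/125.7 = 502 N·m

502 N·m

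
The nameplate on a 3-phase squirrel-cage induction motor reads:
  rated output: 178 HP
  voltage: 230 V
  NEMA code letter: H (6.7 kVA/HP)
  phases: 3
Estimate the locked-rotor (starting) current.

2990 A

S_LR = 6.7 × 178 = 1192.6 kVA
I_LR = S_LR/(√3·V_L) = 1192600/(1.732×230) = 2990 A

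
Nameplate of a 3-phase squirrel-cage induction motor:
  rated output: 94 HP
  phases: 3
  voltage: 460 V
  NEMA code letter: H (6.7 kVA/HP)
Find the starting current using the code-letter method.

S_LR = 6.7 × 94 = 629.8 kVA
I_LR = S_LR/(√3·V_L) = 629800/(1.732×460) = 790 A

790 A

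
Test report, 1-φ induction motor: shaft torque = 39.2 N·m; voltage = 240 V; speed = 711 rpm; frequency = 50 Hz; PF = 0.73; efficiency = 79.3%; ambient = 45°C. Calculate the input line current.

ω = 2π×711/60 = 74.46 rad/s; P_out = τω = 39.2 × 74.46 = 2919 W
P_in = P_out / η = 2919 / 0.793 = 3681 W
I = P_in / (V·cosφ) = 3681 / (240 × 0.73) = 21 A

21 A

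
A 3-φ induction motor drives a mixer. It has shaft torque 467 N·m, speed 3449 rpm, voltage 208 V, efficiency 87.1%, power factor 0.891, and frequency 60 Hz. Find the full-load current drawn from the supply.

603 A

ω = 2π×3449/60 = 361.2 rad/s; P_out = τω = 467 × 361.2 = 168680 W
P_in = P_out / η = 168680 / 0.871 = 193662 W
I_L = P_in / (√3·V_L·cosφ) = 193662 / (1.732 × 208 × 0.891) = 603 A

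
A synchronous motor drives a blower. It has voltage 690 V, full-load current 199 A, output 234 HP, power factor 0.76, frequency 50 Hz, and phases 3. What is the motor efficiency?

P_out = 234 × 746 = 174564 W
P_in = √3·V_L·I_L·cosφ = 1.732 × 690 × 199 × 0.76 = 180744 W
η = P_out / P_in = 174564 / 180744 = 0.966 = 96.6%

96.6 %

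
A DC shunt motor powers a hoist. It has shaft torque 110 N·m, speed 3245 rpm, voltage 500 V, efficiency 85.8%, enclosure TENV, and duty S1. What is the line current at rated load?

ω = 2π×3245/60 = 339.8 rad/s; P_out = τω = 110 × 339.8 = 37378 W
P_in = P_out / η = 37378 / 0.858 = 43564 W
I = P_in / V = 43564 / 500 = 87.1 A

87.1 A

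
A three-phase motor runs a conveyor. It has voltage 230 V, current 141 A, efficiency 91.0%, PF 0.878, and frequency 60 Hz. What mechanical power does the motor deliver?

P_in = √3·V·I·cosφ = 1.732 × 230 × 141 × 0.878 = 49316 W
P_out = η·P_in = 0.91 × 49316 = 44878 W

44.9 kW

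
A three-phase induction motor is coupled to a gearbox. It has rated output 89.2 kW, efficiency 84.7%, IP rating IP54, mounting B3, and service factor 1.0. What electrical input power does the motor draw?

105 kW

P_out = 89200 W
P_in = P_out/η = 89200/0.847 = 105313 W = 105 kW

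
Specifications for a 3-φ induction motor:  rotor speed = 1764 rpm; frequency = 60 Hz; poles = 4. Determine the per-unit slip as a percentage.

n_s = 120f/p = 120×60/4 = 1800 rpm
s = (n_s − n)/n_s = (1800 − 1764)/1800 = 0.0200

2.00 %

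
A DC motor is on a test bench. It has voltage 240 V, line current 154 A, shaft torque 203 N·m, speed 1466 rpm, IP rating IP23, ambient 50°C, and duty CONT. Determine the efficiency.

ω = 2π × 1466/60 = 153.5 rad/s; P_out = τω = 203 × 153.5 = 31161 W
P_in = V·I = 240 × 154 = 36960 W
η = P_out / P_in = 31161 / 36960 = 0.843 = 84.3%

84.3 %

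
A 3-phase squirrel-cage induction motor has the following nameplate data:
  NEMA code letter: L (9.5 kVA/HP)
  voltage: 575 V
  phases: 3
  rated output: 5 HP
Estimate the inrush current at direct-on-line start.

47.7 A

S_LR = 9.5 × 5 = 47.5 kVA
I_LR = S_LR/(√3·V_L) = 47500/(1.732×575) = 47.7 A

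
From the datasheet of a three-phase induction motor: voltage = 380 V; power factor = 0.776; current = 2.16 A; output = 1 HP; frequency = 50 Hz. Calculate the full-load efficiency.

67.6 %

P_out = 1 × 746 = 746 W
P_in = √3·V_L·I_L·cosφ = 1.732 × 380 × 2.16 × 0.776 = 1103 W
η = P_out / P_in = 746 / 1103 = 0.676 = 67.6%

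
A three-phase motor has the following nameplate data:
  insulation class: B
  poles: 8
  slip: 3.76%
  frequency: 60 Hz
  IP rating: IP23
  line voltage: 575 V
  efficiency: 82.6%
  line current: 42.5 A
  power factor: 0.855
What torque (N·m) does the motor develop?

330 N·m

P_in = √3·V·I·cosφ = 1.732 × 575 × 42.5 × 0.855 = 36189 W
P_out = η·P_in = 0.826 × 36189 = 29892 W
n_s = 120×60/8 = 900 rpm; n = 900×(1−0.0376) = 866 rpm
ω = 2π×866/60 = 90.69 rad/s
τ = P_out/ω = 29892/90.69 = 330 N·m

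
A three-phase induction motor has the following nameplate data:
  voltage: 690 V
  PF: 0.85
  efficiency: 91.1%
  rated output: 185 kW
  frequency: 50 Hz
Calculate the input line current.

P_out = 185 kW = 185000 W
P_in = P_out / η = 185000 / 0.911 = 203074 W
I_L = P_in / (√3·V_L·cosφ) = 203074 / (1.732 × 690 × 0.85) = 200 A

200 A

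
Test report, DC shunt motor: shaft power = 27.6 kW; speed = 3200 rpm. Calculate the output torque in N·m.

ω = 2π × 3200/60 = 335.1 rad/s
τ = P/ω = 27600/335.1 = 82.4 N·m

82.4 N·m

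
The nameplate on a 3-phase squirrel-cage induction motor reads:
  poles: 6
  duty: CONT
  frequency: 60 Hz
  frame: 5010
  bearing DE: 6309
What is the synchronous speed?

n_s = 120f/p = 120×60/6 = 1200 rpm

1200 rpm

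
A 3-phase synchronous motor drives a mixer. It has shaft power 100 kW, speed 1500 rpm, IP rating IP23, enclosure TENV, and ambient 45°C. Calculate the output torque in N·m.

637 N·m

ω = 2π × 1500/60 = 157.1 rad/s
τ = P/ω = 100000/157.1 = 637 N·m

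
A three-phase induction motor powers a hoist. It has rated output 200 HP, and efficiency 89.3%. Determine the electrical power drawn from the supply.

167 kW

P_out = 200 × 746 = 149200 W
P_in = P_out/η = 149200/0.893 = 167077 W = 167 kW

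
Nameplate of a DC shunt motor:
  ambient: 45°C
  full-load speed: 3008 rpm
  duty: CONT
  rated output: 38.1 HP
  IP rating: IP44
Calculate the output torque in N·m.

90.2 N·m

P_out = 38.1 × 746 = 28423 W
ω = 2π × 3008/60 = 315 rad/s
τ = P_out/ω = 28423/315 = 90.2 N·m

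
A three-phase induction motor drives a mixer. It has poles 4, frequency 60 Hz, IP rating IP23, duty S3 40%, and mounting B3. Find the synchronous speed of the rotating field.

1800 rpm

n_s = 120f/p = 120×60/4 = 1800 rpm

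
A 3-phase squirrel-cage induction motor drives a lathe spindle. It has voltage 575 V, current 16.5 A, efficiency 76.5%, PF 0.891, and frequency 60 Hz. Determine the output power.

11.2 kW

P_in = √3·V·I·cosφ = 1.732 × 575 × 16.5 × 0.891 = 14641 W
P_out = η·P_in = 0.765 × 14641 = 11200 W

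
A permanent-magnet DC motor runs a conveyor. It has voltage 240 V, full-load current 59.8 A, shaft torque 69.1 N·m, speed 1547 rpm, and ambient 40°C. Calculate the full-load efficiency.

78.0 %

ω = 2π × 1547/60 = 162 rad/s; P_out = τω = 69.1 × 162 = 11194 W
P_in = V·I = 240 × 59.8 = 14352 W
η = P_out / P_in = 11194 / 14352 = 0.780 = 78.0%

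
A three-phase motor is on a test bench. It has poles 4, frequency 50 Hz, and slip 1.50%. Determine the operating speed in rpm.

1478 rpm

n_s = 120f/p = 120×50/4 = 1500 rpm
n = n_s(1 − s) = 1500 × (1 − 0.015) = 1478 rpm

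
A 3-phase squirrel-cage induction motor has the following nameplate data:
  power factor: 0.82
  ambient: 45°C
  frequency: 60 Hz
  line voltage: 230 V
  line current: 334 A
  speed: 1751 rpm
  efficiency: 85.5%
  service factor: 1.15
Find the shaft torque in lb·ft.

375 lb·ft

P_in = √3·V·I·cosφ = 1.732 × 230 × 334 × 0.82 = 109103 W
P_out = η·P_in = 0.855 × 109103 = 93283 W
n = 1751 rpm
ω = 2π×1751/60 = 183.4 rad/s
τ = P_out/ω = 93283/183.4 = 508.6 N·m
In lb·ft: 508.6/1.356 = 375 lb·ft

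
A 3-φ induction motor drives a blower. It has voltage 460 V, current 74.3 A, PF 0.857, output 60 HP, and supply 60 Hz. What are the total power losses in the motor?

P_in = √3·V·I·cosφ = 1.732×460×74.3×0.857 = 50731 W
P_out = 60×746 = 44760 W
Losses = P_in − P_out = 50731 − 44760 = 5971 W

5970 W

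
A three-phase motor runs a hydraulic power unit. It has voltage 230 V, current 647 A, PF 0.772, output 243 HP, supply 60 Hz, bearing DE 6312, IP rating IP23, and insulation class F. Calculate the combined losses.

17.7 kW

P_in = √3·V·I·cosφ = 1.732×230×647×0.772 = 198974 W
P_out = 243×746 = 181278 W
Losses = P_in − P_out = 198974 − 181278 = 17696 W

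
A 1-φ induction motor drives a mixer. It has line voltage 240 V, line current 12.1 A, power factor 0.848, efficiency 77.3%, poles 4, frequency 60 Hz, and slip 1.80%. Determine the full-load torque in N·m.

P_in = V·I·cosφ = 240 × 12.1 × 0.848 = 2463 W
P_out = η·P_in = 0.773 × 2463 = 1904 W
n_s = 120×60/4 = 1800 rpm; n = 1800×(1−0.018) = 1768 rpm
ω = 2π×1768/60 = 185.1 rad/s
τ = P_out/ω = 1904/185.1 = 10.3 N·m

10.3 N·m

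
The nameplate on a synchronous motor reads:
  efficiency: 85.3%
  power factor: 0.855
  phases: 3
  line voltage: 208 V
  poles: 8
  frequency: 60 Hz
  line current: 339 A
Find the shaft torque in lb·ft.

697 lb·ft

P_in = √3·V·I·cosφ = 1.732 × 208 × 339 × 0.855 = 104418 W
P_out = η·P_in = 0.853 × 104418 = 89069 W
n = n_s = 120×60/8 = 900 rpm (synchronous)
ω = 2π×900/60 = 94.25 rad/s
τ = P_out/ω = 89069/94.25 = 945 N·m
In lb·ft: 945/1.356 = 697 lb·ft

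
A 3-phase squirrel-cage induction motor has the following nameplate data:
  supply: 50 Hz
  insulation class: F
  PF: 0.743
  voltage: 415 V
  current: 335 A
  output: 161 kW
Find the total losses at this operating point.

17.9 kW

P_in = √3·V·I·cosφ = 1.732×415×335×0.743 = 178908 W
P_out = 161000 W
Losses = P_in − P_out = 178908 − 161000 = 17908 W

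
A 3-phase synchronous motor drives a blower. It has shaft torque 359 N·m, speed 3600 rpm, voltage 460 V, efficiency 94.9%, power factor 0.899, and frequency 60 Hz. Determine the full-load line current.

ω = 2π×3600/60 = 377 rad/s; P_out = τω = 359 × 377 = 135343 W
P_in = P_out / η = 135343 / 0.949 = 142616 W
I_L = P_in / (√3·V_L·cosφ) = 142616 / (1.732 × 460 × 0.899) = 199 A

199 A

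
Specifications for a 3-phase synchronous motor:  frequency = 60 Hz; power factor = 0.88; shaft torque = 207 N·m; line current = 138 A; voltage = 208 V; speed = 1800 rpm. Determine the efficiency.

ω = 2π × 1800/60 = 188.5 rad/s; P_out = τω = 207 × 188.5 = 39020 W
P_in = √3·V_L·I_L·cosφ = 1.732 × 208 × 138 × 0.88 = 43749 W
η = P_out / P_in = 39020 / 43749 = 0.892 = 89.2%

89.2 %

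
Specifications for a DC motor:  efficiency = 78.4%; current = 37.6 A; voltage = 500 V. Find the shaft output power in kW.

14.7 kW

P_in = V·I = 500 × 37.6 = 18800 W
P_out = η·P_in = 0.784 × 18800 = 14739 W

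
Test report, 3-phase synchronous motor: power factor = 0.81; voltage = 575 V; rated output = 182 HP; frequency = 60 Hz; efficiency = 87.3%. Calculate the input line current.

P_out = 182 × 746 = 135772 W
P_in = P_out / η = 135772 / 0.873 = 155523 W
I_L = P_in / (√3·V_L·cosφ) = 155523 / (1.732 × 575 × 0.81) = 193 A

193 A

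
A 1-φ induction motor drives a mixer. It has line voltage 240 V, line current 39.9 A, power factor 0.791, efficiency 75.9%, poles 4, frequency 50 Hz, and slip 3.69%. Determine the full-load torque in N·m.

P_in = V·I·cosφ = 240 × 39.9 × 0.791 = 7575 W
P_out = η·P_in = 0.759 × 7575 = 5749 W
n_s = 120×50/4 = 1500 rpm; n = 1500×(1−0.0369) = 1445 rpm
ω = 2π×1445/60 = 151.3 rad/s
τ = P_out/ω = 5749/151.3 = 38 N·m

38 N·m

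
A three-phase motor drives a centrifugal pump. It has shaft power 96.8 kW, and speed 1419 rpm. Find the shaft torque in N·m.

ω = 2π × 1419/60 = 148.6 rad/s
τ = P/ω = 96800/148.6 = 651 N·m

651 N·m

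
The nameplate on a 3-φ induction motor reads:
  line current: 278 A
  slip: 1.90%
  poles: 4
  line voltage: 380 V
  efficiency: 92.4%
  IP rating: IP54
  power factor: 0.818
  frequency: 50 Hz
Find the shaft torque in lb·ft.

P_in = √3·V·I·cosφ = 1.732 × 380 × 278 × 0.818 = 149668 W
P_out = η·P_in = 0.924 × 149668 = 138293 W
n_s = 120×50/4 = 1500 rpm; n = 1500×(1−0.019) = 1472 rpm
ω = 2π×1472/60 = 154.1 rad/s
τ = P_out/ω = 138293/154.1 = 897.4 N·m
In lb·ft: 897.4/1.356 = 662 lb·ft

662 lb·ft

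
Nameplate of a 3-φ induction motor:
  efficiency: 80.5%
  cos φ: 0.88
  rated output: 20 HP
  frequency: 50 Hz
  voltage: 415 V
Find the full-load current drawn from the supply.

P_out = 20 × 746 = 14920 W
P_in = P_out / η = 14920 / 0.805 = 18534 W
I_L = P_in / (√3·V_L·cosφ) = 18534 / (1.732 × 415 × 0.88) = 29.3 A

29.3 A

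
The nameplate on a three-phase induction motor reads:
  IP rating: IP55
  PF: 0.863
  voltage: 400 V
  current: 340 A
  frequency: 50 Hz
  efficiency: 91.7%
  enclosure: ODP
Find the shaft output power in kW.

186 kW

P_in = √3·V·I·cosφ = 1.732 × 400 × 340 × 0.863 = 203281 W
P_out = η·P_in = 0.917 × 203281 = 186409 W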